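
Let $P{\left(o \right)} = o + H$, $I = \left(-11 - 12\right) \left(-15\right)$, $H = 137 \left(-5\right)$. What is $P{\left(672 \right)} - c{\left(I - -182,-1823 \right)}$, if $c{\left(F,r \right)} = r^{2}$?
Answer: $-3323342$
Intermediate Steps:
$H = -685$
$I = 345$ ($I = \left(-23\right) \left(-15\right) = 345$)
$P{\left(o \right)} = -685 + o$ ($P{\left(o \right)} = o - 685 = -685 + o$)
$P{\left(672 \right)} - c{\left(I - -182,-1823 \right)} = \left(-685 + 672\right) - \left(-1823\right)^{2} = -13 - 3323329 = -3323342$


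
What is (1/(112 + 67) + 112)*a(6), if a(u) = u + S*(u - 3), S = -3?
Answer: -60147/179 ≈ -336.02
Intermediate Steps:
a(u) = 9 - 2*u (a(u) = u - 3*(u - 3) = u - 3*(-3 + u) = u + (9 - 3*u) = 9 - 2*u)
(1/(112 + 67) + 112)*a(6) = (1/(112 + 67) + 112)*(9 - 2*6) = (1/179 + 112)*(9 - 12) = (1/179 + 112)*(-3) = (20049/179)*(-3) = -60147/179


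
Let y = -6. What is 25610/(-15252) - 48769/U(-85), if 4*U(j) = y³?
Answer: 30935077/34317 ≈ 901.45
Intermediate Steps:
U(j) = -54 (U(j) = (¼)*(-6)³ = (¼)*(-216) = -54)
25610/(-15252) - 48769/U(-85) = 25610/(-15252) - 48769/(-54) = 25610*(-1/15252) - 48769*(-1/54) = -12805/7626 + 48769/54 = 30935077/34317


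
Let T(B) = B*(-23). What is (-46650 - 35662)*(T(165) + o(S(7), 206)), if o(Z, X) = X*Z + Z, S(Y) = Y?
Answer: 193103952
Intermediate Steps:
T(B) = -23*B
o(Z, X) = Z + X*Z
(-46650 - 35662)*(T(165) + o(S(7), 206)) = (-46650 - 35662)*(-23*165 + 7*(1 + 206)) = -82312*(-3795 + 7*207) = -82312*(-3795 + 1449) = -82312*(-2346) = 193103952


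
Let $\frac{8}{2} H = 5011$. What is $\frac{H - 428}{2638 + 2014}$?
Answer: $\frac{3299}{18608} \approx 0.17729$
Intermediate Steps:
$H = \frac{5011}{4}$ ($H = \frac{1}{4} \cdot 5011 = \frac{5011}{4} \approx 1252.8$)
$\frac{H - 428}{2638 + 2014} = \frac{\frac{5011}{4} - 428}{2638 + 2014} = \frac{3299}{4 \cdot 4652} = \frac{3299}{4} \cdot \frac{1}{4652} = \frac{3299}{18608}$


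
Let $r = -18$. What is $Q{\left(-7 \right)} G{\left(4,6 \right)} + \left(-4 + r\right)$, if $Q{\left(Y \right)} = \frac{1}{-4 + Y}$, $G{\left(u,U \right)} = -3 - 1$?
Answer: $- \frac{238}{11} \approx -21.636$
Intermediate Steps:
$G{\left(u,U \right)} = -4$
$Q{\left(-7 \right)} G{\left(4,6 \right)} + \left(-4 + r\right) = \frac{1}{-4 - 7} \left(-4\right) - 22 = \frac{1}{-11} \left(-4\right) - 22 = \left(- \frac{1}{11}\right) \left(-4\right) - 22 = \frac{4}{11} - 22 = - \frac{238}{11}$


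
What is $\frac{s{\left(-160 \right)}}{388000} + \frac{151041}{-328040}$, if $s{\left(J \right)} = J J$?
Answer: $- \frac{12551521}{31819880} \approx -0.39446$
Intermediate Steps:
$s{\left(J \right)} = J^{2}$
$\frac{s{\left(-160 \right)}}{388000} + \frac{151041}{-328040} = \frac{\left(-160\right)^{2}}{388000} + \frac{151041}{-328040} = 25600 \cdot \frac{1}{388000} + 151041 \left(- \frac{1}{328040}\right) = \frac{32}{485} - \frac{151041}{328040} = - \frac{12551521}{31819880}$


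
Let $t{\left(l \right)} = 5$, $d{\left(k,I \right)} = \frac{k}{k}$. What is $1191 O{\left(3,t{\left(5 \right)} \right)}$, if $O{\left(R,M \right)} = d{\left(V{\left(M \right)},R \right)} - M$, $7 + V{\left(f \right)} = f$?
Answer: $-4764$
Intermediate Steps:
$V{\left(f \right)} = -7 + f$
$d{\left(k,I \right)} = 1$
$O{\left(R,M \right)} = 1 - M$
$1191 O{\left(3,t{\left(5 \right)} \right)} = 1191 \left(1 - 5\right) = 1191 \left(-4\right) = -4764$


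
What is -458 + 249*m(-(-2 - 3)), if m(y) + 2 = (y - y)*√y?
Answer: -956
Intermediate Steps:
m(y) = -2 (m(y) = -2 + (y - y)*√y = -2 + 0*√y = -2 + 0 = -2)
-458 + 249*m(-(-2 - 3)) = -458 + 249*(-2) = -458 - 498 = -956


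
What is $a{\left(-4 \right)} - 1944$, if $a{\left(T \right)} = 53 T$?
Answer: $-2156$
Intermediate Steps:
$a{\left(-4 \right)} - 1944 = 53 \left(-4\right) - 1944 = -212 - 1944 = -2156$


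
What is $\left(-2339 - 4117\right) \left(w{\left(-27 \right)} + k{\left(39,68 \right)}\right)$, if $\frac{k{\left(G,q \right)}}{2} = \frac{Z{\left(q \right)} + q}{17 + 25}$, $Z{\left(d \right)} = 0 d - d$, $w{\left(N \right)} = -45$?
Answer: $290520$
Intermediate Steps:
$Z{\left(d \right)} = - d$ ($Z{\left(d \right)} = 0 - d = - d$)
$k{\left(G,q \right)} = 0$ ($k{\left(G,q \right)} = 2 \frac{- q + q}{17 + 25} = 2 \cdot \frac{0}{42} = 2 \cdot 0 \cdot \frac{1}{42} = 2 \cdot 0 = 0$)
$\left(-2339 - 4117\right) \left(w{\left(-27 \right)} + k{\left(39,68 \right)}\right) = \left(-2339 - 4117\right) \left(-45 + 0\right) = \left(-6456\right) \left(-45\right) = 290520$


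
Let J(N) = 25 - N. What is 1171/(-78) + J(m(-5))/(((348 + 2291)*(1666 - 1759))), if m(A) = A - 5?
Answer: -350913/23374 ≈ -15.013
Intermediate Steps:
m(A) = -5 + A
1171/(-78) + J(m(-5))/(((348 + 2291)*(1666 - 1759))) = 1171/(-78) + (25 - (-5 - 5))/(((348 + 2291)*(1666 - 1759))) = 1171*(-1/78) + (25 - 1*(-10))/((2639*(-93))) = -1171/78 + (25 + 10)/(-245427) = -1171/78 + 35*(-1/245427) = -1171/78 - 5/35061 = -350913/23374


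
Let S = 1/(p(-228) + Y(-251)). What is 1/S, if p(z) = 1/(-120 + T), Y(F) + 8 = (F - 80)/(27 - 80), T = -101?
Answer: -20606/11713 ≈ -1.7592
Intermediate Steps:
Y(F) = -344/53 - F/53 (Y(F) = -8 + (F - 80)/(27 - 80) = -8 + (-80 + F)/(-53) = -8 + (-80 + F)*(-1/53) = -8 + (80/53 - F/53) = -344/53 - F/53)
p(z) = -1/221 (p(z) = 1/(-120 - 101) = 1/(-221) = -1/221)
S = -11713/20606 (S = 1/(-1/221 + (-344/53 - 1/53*(-251))) = 1/(-1/221 + (-344/53 + 251/53)) = 1/(-1/221 - 93/53) = 1/(-20606/11713) = -11713/20606 ≈ -0.56843)
1/S = 1/(-11713/20606) = -20606/11713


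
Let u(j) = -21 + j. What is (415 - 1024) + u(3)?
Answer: -627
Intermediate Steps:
(415 - 1024) + u(3) = (415 - 1024) + (-21 + 3) = -609 - 18 = -627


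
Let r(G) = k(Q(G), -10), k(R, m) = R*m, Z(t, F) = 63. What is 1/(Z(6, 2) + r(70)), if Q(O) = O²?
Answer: -1/48937 ≈ -2.0434e-5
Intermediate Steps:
r(G) = -10*G² (r(G) = G²*(-10) = -10*G²)
1/(Z(6, 2) + r(70)) = 1/(63 - 10*70²) = 1/(63 - 10*4900) = 1/(63 - 49000) = 1/(-48937) = -1/48937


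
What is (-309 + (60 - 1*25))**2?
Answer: 75076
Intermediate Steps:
(-309 + (60 - 1*25))**2 = (-309 + (60 - 25))**2 = (-309 + 35)**2 = (-274)**2 = 75076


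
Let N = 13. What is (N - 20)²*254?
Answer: 12446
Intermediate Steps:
(N - 20)²*254 = (13 - 20)²*254 = (-7)²*254 = 49*254 = 12446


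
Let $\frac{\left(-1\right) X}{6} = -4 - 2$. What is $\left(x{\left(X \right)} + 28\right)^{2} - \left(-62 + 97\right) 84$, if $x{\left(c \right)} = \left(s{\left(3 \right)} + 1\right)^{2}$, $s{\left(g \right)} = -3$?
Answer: $-1916$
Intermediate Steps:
$X = 36$ ($X = - 6 \left(-4 - 2\right) = \left(-6\right) \left(-6\right) = 36$)
$x{\left(c \right)} = 4$ ($x{\left(c \right)} = \left(-3 + 1\right)^{2} = \left(-2\right)^{2} = 4$)
$\left(x{\left(X \right)} + 28\right)^{2} - \left(-62 + 97\right) 84 = \left(4 + 28\right)^{2} - \left(-62 + 97\right) 84 = 32^{2} - 35 \cdot 84 = 1024 - 2940 = -1916$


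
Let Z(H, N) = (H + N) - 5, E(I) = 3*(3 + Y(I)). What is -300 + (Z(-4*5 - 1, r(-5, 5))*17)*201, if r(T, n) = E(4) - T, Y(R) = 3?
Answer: -10551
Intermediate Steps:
E(I) = 18 (E(I) = 3*(3 + 3) = 3*6 = 18)
r(T, n) = 18 - T
Z(H, N) = -5 + H + N
-300 + (Z(-4*5 - 1, r(-5, 5))*17)*201 = -300 + ((-5 + (-4*5 - 1) + (18 - 1*(-5)))*17)*201 = -300 + ((-5 + (-20 - 1) + (18 + 5))*17)*201 = -300 + ((-5 - 21 + 23)*17)*201 = -300 - 3*17*201 = -300 - 51*201 = -300 - 10251 = -10551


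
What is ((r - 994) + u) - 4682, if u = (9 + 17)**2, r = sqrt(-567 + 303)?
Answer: -5000 + 2*I*sqrt(66) ≈ -5000.0 + 16.248*I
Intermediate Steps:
r = 2*I*sqrt(66) (r = sqrt(-264) = 2*I*sqrt(66) ≈ 16.248*I)
u = 676 (u = 26**2 = 676)
((r - 994) + u) - 4682 = ((2*I*sqrt(66) - 994) + 676) - 4682 = ((-994 + 2*I*sqrt(66)) + 676) - 4682 = (-318 + 2*I*sqrt(66)) - 4682 = -5000 + 2*I*sqrt(66)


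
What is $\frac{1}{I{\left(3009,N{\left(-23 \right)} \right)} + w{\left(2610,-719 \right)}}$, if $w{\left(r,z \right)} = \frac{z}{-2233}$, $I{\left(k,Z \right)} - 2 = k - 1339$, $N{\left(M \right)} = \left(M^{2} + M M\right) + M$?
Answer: $\frac{2233}{3734295} \approx 0.00059797$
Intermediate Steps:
$N{\left(M \right)} = M + 2 M^{2}$ ($N{\left(M \right)} = \left(M^{2} + M^{2}\right) + M = 2 M^{2} + M = M + 2 M^{2}$)
$I{\left(k,Z \right)} = -1337 + k$ ($I{\left(k,Z \right)} = 2 + \left(k - 1339\right) = 2 + \left(-1339 + k\right) = -1337 + k$)
$w{\left(r,z \right)} = - \frac{z}{2233}$ ($w{\left(r,z \right)} = z \left(- \frac{1}{2233}\right) = - \frac{z}{2233}$)
$\frac{1}{I{\left(3009,N{\left(-23 \right)} \right)} + w{\left(2610,-719 \right)}} = \frac{1}{\left(-1337 + 3009\right) - - \frac{719}{2233}} = \frac{1}{1672 + \frac{719}{2233}} = \frac{1}{\frac{3734295}{2233}} = \frac{2233}{3734295}$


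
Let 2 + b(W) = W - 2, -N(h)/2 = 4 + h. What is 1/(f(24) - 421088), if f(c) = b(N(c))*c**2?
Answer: -1/455648 ≈ -2.1947e-6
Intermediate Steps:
N(h) = -8 - 2*h (N(h) = -2*(4 + h) = -8 - 2*h)
b(W) = -4 + W (b(W) = -2 + (W - 2) = -2 + (-2 + W) = -4 + W)
f(c) = c**2*(-12 - 2*c) (f(c) = (-4 + (-8 - 2*c))*c**2 = (-12 - 2*c)*c**2 = c**2*(-12 - 2*c))
1/(f(24) - 421088) = 1/(2*24**2*(-6 - 1*24) - 421088) = 1/(2*576*(-6 - 24) - 421088) = 1/(2*576*(-30) - 421088) = 1/(-34560 - 421088) = 1/(-455648) = -1/455648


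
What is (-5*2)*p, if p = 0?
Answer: 0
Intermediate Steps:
(-5*2)*p = -5*2*0 = -10*0 = 0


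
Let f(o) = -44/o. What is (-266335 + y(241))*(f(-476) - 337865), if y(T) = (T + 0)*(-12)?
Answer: 1546360042964/17 ≈ 9.0962e+10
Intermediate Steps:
y(T) = -12*T (y(T) = T*(-12) = -12*T)
(-266335 + y(241))*(f(-476) - 337865) = (-266335 - 12*241)*(-44/(-476) - 337865) = (-266335 - 2892)*(-44*(-1/476) - 337865) = -269227*(11/119 - 337865) = -269227*(-40205924/119) = 1546360042964/17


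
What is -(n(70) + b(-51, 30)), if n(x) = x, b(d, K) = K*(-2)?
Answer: -10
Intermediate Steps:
b(d, K) = -2*K
-(n(70) + b(-51, 30)) = -(70 - 2*30) = -(70 - 60) = -1*10 = -10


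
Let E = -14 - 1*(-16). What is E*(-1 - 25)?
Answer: -52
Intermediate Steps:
E = 2 (E = -14 + 16 = 2)
E*(-1 - 25) = 2*(-1 - 25) = 2*(-26) = -52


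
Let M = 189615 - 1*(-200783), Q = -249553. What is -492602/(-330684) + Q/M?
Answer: 13723456418/16137296529 ≈ 0.85042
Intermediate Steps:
M = 390398 (M = 189615 + 200783 = 390398)
-492602/(-330684) + Q/M = -492602/(-330684) - 249553/390398 = -492602*(-1/330684) - 249553*1/390398 = 246301/165342 - 249553/390398 = 13723456418/16137296529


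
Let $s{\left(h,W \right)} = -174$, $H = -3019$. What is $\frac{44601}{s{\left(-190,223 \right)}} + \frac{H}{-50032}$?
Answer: $- \frac{371825321}{1450928} \approx -256.27$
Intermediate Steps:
$\frac{44601}{s{\left(-190,223 \right)}} + \frac{H}{-50032} = \frac{44601}{-174} - \frac{3019}{-50032} = 44601 \left(- \frac{1}{174}\right) - - \frac{3019}{50032} = - \frac{14867}{58} + \frac{3019}{50032} = - \frac{371825321}{1450928}$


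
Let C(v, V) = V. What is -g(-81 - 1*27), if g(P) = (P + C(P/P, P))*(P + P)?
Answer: -46656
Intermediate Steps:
g(P) = 4*P² (g(P) = (P + P)*(P + P) = (2*P)*(2*P) = 4*P²)
-g(-81 - 1*27) = -4*(-81 - 1*27)² = -4*(-81 - 27)² = -4*(-108)² = -4*11664 = -1*46656 = -46656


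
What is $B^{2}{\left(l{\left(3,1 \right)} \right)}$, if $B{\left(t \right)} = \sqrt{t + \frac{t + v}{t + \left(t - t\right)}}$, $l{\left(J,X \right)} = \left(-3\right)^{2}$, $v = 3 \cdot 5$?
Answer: $\frac{35}{3} \approx 11.667$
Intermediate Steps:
$v = 15$
$l{\left(J,X \right)} = 9$
$B{\left(t \right)} = \sqrt{t + \frac{15 + t}{t}}$ ($B{\left(t \right)} = \sqrt{t + \frac{t + 15}{t + \left(t - t\right)}} = \sqrt{t + \frac{15 + t}{t + 0}} = \sqrt{t + \frac{15 + t}{t}}$)
$B^{2}{\left(l{\left(3,1 \right)} \right)} = \left(\sqrt{1 + 9 + \frac{15}{9}}\right)^{2} = \left(\sqrt{1 + 9 + 15 \cdot \frac{1}{9}}\right)^{2} = \left(\sqrt{1 + 9 + \frac{5}{3}}\right)^{2} = \left(\sqrt{\frac{35}{3}}\right)^{2} = \left(\frac{\sqrt{105}}{3}\right)^{2} = \frac{35}{3}$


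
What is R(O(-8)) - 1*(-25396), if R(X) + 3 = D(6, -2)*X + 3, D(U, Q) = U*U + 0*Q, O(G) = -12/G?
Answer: 25450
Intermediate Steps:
D(U, Q) = U**2 (D(U, Q) = U**2 + 0 = U**2)
R(X) = 36*X (R(X) = -3 + (6**2*X + 3) = -3 + (36*X + 3) = -3 + (3 + 36*X) = 36*X)
R(O(-8)) - 1*(-25396) = 36*(-12/(-8)) - 1*(-25396) = 36*(-12*(-1/8)) + 25396 = 36*(3/2) + 25396 = 54 + 25396 = 25450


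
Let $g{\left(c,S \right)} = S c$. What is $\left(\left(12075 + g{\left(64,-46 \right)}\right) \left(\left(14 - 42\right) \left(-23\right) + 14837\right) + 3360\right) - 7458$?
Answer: $141352913$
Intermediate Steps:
$\left(\left(12075 + g{\left(64,-46 \right)}\right) \left(\left(14 - 42\right) \left(-23\right) + 14837\right) + 3360\right) - 7458 = \left(\left(12075 - 2944\right) \left(\left(14 - 42\right) \left(-23\right) + 14837\right) + 3360\right) - 7458 = \left(9131 \left(\left(14 - 42\right) \left(-23\right) + 14837\right) + 3360\right) - 7458 = \left(9131 \left(\left(-28\right) \left(-23\right) + 14837\right) + 3360\right) - 7458 = \left(9131 \left(644 + 14837\right) + 3360\right) - 7458 = \left(9131 \cdot 15481 + 3360\right) - 7458 = \left(141357011 + 3360\right) - 7458 = 141360371 - 7458 = 141352913$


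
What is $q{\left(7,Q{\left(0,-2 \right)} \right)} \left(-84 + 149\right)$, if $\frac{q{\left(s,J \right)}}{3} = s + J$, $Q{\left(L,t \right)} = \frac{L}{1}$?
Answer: $1365$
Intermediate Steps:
$Q{\left(L,t \right)} = L$ ($Q{\left(L,t \right)} = L 1 = L$)
$q{\left(s,J \right)} = 3 J + 3 s$ ($q{\left(s,J \right)} = 3 \left(s + J\right) = 3 \left(J + s\right) = 3 J + 3 s$)
$q{\left(7,Q{\left(0,-2 \right)} \right)} \left(-84 + 149\right) = \left(3 \cdot 0 + 3 \cdot 7\right) \left(-84 + 149\right) = \left(0 + 21\right) 65 = 21 \cdot 65 = 1365$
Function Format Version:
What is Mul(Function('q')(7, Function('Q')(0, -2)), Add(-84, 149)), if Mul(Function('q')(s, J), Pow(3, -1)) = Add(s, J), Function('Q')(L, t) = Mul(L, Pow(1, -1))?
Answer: 1365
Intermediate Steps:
Function('Q')(L, t) = L (Function('Q')(L, t) = Mul(L, 1) = L)
Function('q')(s, J) = Add(Mul(3, J), Mul(3, s)) (Function('q')(s, J) = Mul(3, Add(s, J)) = Mul(3, Add(J, s)) = Add(Mul(3, J), Mul(3, s)))
Mul(Function('q')(7, Function('Q')(0, -2)), Add(-84, 149)) = Mul(Add(Mul(3, 0), Mul(3, 7)), Add(-84, 149)) = Mul(Add(0, 21), 65) = Mul(21, 65) = 1365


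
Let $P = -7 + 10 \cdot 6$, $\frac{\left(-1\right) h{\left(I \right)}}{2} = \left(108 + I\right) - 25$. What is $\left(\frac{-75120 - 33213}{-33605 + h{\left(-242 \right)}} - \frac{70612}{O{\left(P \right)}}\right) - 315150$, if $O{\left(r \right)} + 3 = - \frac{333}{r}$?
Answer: $- \frac{1259162018408}{4094301} \approx -3.0754 \cdot 10^{5}$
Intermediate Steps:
$h{\left(I \right)} = -166 - 2 I$ ($h{\left(I \right)} = - 2 \left(\left(108 + I\right) - 25\right) = - 2 \left(83 + I\right) = -166 - 2 I$)
$P = 53$ ($P = -7 + 60 = 53$)
$O{\left(r \right)} = -3 - \frac{333}{r}$
$\left(\frac{-75120 - 33213}{-33605 + h{\left(-242 \right)}} - \frac{70612}{O{\left(P \right)}}\right) - 315150 = \left(\frac{-75120 - 33213}{-33605 - -318} - \frac{70612}{-3 - \frac{333}{53}}\right) - 315150 = \left(- \frac{108333}{-33605 + \left(-166 + 484\right)} - \frac{70612}{-3 - \frac{333}{53}}\right) - 315150 = \left(- \frac{108333}{-33605 + 318} - \frac{70612}{-3 - \frac{333}{53}}\right) - 315150 = \left(- \frac{108333}{-33287} - \frac{70612}{- \frac{492}{53}}\right) - 315150 = \left(\left(-108333\right) \left(- \frac{1}{33287}\right) - - \frac{935609}{123}\right) - 315150 = \left(\frac{108333}{33287} + \frac{935609}{123}\right) - 315150 = \frac{31156941742}{4094301} - 315150 = - \frac{1259162018408}{4094301}$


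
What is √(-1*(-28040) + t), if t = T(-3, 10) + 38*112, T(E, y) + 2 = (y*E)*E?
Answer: 8*√506 ≈ 179.96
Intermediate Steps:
T(E, y) = -2 + y*E² (T(E, y) = -2 + (y*E)*E = -2 + (E*y)*E = -2 + y*E²)
t = 4344 (t = (-2 + 10*(-3)²) + 38*112 = (-2 + 10*9) + 4256 = (-2 + 90) + 4256 = 88 + 4256 = 4344)
√(-1*(-28040) + t) = √(-1*(-28040) + 4344) = √(28040 + 4344) = √32384 = 8*√506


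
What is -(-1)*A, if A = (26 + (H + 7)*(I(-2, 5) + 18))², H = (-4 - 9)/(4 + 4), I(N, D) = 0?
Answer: 241081/16 ≈ 15068.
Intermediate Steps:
H = -13/8 ≈ -1.6250
A = 241081/16 (A = (26 + (-13/8 + 7)*(0 + 18))² = (26 + (43/8)*18)² = (26 + 387/4)² = (491/4)² = 241081/16 ≈ 15068.)
-(-1)*A = -(-1)*241081/16 = -1*(-241081/16) = 241081/16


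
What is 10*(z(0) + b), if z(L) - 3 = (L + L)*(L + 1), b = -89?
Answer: -860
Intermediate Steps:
z(L) = 3 + 2*L*(1 + L) (z(L) = 3 + (L + L)*(L + 1) = 3 + (2*L)*(1 + L) = 3 + 2*L*(1 + L))
10*(z(0) + b) = 10*((3 + 2*0 + 2*0²) - 89) = 10*((3 + 0 + 2*0) - 89) = 10*((3 + 0 + 0) - 89) = 10*(3 - 89) = 10*(-86) = -860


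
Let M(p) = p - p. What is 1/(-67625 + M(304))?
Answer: -1/67625 ≈ -1.4787e-5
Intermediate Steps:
M(p) = 0
1/(-67625 + M(304)) = 1/(-67625 + 0) = 1/(-67625) = -1/67625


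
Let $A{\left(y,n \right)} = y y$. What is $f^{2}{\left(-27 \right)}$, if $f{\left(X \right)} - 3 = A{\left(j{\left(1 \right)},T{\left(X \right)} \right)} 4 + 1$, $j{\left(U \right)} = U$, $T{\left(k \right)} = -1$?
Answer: $64$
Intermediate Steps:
$A{\left(y,n \right)} = y^{2}$
$f{\left(X \right)} = 8$ ($f{\left(X \right)} = 3 + \left(1^{2} \cdot 4 + 1\right) = 3 + \left(1 \cdot 4 + 1\right) = 3 + \left(4 + 1\right) = 3 + 5 = 8$)
$f^{2}{\left(-27 \right)} = 8^{2} = 64$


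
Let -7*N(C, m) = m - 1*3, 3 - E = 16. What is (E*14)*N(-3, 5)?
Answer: 52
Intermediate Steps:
E = -13 (E = 3 - 1*16 = 3 - 16 = -13)
N(C, m) = 3/7 - m/7 (N(C, m) = -(m - 1*3)/7 = -(m - 3)/7 = -(-3 + m)/7 = 3/7 - m/7)
(E*14)*N(-3, 5) = (-13*14)*(3/7 - 1/7*5) = -182*(3/7 - 5/7) = -182*(-2/7) = 52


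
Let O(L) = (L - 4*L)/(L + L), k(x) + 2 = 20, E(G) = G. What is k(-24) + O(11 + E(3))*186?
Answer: -261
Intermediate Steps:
k(x) = 18 (k(x) = -2 + 20 = 18)
O(L) = -3/2 (O(L) = (-3*L)/((2*L)) = (-3*L)*(1/(2*L)) = -3/2)
k(-24) + O(11 + E(3))*186 = 18 - 3/2*186 = 18 - 279 = -261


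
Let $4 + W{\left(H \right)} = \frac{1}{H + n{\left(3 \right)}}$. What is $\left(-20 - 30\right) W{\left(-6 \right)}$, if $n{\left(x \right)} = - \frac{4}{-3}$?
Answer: $\frac{1475}{7} \approx 210.71$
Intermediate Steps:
$n{\left(x \right)} = \frac{4}{3}$ ($n{\left(x \right)} = \left(-4\right) \left(- \frac{1}{3}\right) = \frac{4}{3}$)
$W{\left(H \right)} = -4 + \frac{1}{\frac{4}{3} + H}$ ($W{\left(H \right)} = -4 + \frac{1}{H + \frac{4}{3}} = -4 + \frac{1}{\frac{4}{3} + H}$)
$\left(-20 - 30\right) W{\left(-6 \right)} = \left(-20 - 30\right) \frac{-13 - -72}{4 + 3 \left(-6\right)} = - 50 \frac{-13 + 72}{4 - 18} = - 50 \frac{1}{-14} \cdot 59 = - 50 \left(\left(- \frac{1}{14}\right) 59\right) = \left(-50\right) \left(- \frac{59}{14}\right) = \frac{1475}{7}$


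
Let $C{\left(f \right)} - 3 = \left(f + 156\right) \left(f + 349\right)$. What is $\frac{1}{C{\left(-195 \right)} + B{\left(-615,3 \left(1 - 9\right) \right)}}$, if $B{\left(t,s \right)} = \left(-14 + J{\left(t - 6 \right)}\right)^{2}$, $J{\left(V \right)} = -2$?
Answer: $- \frac{1}{5747} \approx -0.000174$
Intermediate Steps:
$C{\left(f \right)} = 3 + \left(156 + f\right) \left(349 + f\right)$ ($C{\left(f \right)} = 3 + \left(f + 156\right) \left(f + 349\right) = 3 + \left(156 + f\right) \left(349 + f\right)$)
$B{\left(t,s \right)} = 256$ ($B{\left(t,s \right)} = \left(-14 - 2\right)^{2} = \left(-16\right)^{2} = 256$)
$\frac{1}{C{\left(-195 \right)} + B{\left(-615,3 \left(1 - 9\right) \right)}} = \frac{1}{\left(54447 + \left(-195\right)^{2} + 505 \left(-195\right)\right) + 256} = \frac{1}{\left(54447 + 38025 - 98475\right) + 256} = \frac{1}{-6003 + 256} = \frac{1}{-5747} = - \frac{1}{5747}$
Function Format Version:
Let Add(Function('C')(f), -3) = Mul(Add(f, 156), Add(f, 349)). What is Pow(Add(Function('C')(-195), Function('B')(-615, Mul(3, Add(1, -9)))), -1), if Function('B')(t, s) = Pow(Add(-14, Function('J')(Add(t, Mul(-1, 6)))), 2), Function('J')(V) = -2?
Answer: Rational(-1, 5747) ≈ -0.00017400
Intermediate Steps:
Function('C')(f) = Add(3, Mul(Add(156, f), Add(349, f))) (Function('C')(f) = Add(3, Mul(Add(f, 156), Add(f, 349))) = Add(3, Mul(Add(156, f), Add(349, f))))
Function('B')(t, s) = 256 (Function('B')(t, s) = Pow(Add(-14, -2), 2) = Pow(-16, 2) = 256)
Pow(Add(Function('C')(-195), Function('B')(-615, Mul(3, Add(1, -9)))), -1) = Pow(Add(Add(54447, Pow(-195, 2), Mul(505, -195)), 256), -1) = Pow(Add(Add(54447, 38025, -98475), 256), -1) = Pow(Add(-6003, 256), -1) = Pow(-5747, -1) = Rational(-1, 5747)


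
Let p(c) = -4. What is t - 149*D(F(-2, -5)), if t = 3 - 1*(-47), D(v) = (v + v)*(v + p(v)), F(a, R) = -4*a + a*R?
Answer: -75046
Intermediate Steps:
F(a, R) = -4*a + R*a
D(v) = 2*v*(-4 + v) (D(v) = (v + v)*(v - 4) = (2*v)*(-4 + v) = 2*v*(-4 + v))
t = 50 (t = 3 + 47 = 50)
t - 149*D(F(-2, -5)) = 50 - 298*(-2*(-4 - 5))*(-4 - 2*(-4 - 5)) = 50 - 298*(-2*(-9))*(-4 - 2*(-9)) = 50 - 298*18*(-4 + 18) = 50 - 298*18*14 = 50 - 149*504 = 50 - 75096 = -75046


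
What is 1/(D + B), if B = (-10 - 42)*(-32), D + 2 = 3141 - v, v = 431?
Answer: 1/4372 ≈ 0.00022873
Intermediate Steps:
D = 2708 (D = -2 + (3141 - 1*431) = -2 + (3141 - 431) = -2 + 2710 = 2708)
B = 1664 (B = -52*(-32) = 1664)
1/(D + B) = 1/(2708 + 1664) = 1/4372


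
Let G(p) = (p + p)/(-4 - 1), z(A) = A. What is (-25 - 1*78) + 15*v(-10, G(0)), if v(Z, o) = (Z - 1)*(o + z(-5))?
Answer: 722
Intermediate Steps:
G(p) = -2*p/5 (G(p) = (2*p)/(-5) = (2*p)*(-⅕) = -2*p/5)
v(Z, o) = (-1 + Z)*(-5 + o) (v(Z, o) = (Z - 1)*(o - 5) = (-1 + Z)*(-5 + o))
(-25 - 1*78) + 15*v(-10, G(0)) = (-25 - 1*78) + 15*(5 - (-2)*0/5 - 5*(-10) - (-4)*0) = (-25 - 78) + 15*(5 - 1*0 + 50 - 10*0) = -103 + 15*(5 + 0 + 50 + 0) = -103 + 15*55 = -103 + 825 = 722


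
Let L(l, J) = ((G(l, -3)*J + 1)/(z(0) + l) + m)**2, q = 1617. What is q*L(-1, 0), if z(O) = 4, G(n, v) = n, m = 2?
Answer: 26411/3 ≈ 8803.7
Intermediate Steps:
L(l, J) = (2 + (1 + J*l)/(4 + l))**2 (L(l, J) = ((l*J + 1)/(4 + l) + 2)**2 = ((J*l + 1)/(4 + l) + 2)**2 = ((1 + J*l)/(4 + l) + 2)**2 = (2 + (1 + J*l)/(4 + l))**2)
q*L(-1, 0) = 1617*((9 + 2*(-1) + 0*(-1))**2/(4 - 1)**2) = 1617*((9 - 2 + 0)**2/3**2) = 1617*((1/9)*7**2) = 1617*((1/9)*49) = 1617*(49/9) = 26411/3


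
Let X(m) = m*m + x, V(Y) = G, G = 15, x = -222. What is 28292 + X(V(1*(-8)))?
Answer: 28295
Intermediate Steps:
V(Y) = 15
X(m) = -222 + m² (X(m) = m*m - 222 = m² - 222 = -222 + m²)
28292 + X(V(1*(-8))) = 28292 + (-222 + 15²) = 28292 + (-222 + 225) = 28292 + 3 = 28295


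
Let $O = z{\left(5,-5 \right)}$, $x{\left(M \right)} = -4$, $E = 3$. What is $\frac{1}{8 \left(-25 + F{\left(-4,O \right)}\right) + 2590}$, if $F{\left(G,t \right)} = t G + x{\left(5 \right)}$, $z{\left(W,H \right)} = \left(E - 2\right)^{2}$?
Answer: $\frac{1}{2326} \approx 0.00042992$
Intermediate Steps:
$z{\left(W,H \right)} = 1$ ($z{\left(W,H \right)} = \left(3 - 2\right)^{2} = 1^{2} = 1$)
$O = 1$
$F{\left(G,t \right)} = -4 + G t$ ($F{\left(G,t \right)} = t G - 4 = G t - 4 = -4 + G t$)
$\frac{1}{8 \left(-25 + F{\left(-4,O \right)}\right) + 2590} = \frac{1}{8 \left(-25 - 8\right) + 2590} = \frac{1}{8 \left(-33\right) + 2590} = \frac{1}{-264 + 2590} = \frac{1}{2326}$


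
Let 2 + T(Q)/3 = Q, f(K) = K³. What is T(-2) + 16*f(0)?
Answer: -12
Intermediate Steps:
T(Q) = -6 + 3*Q
T(-2) + 16*f(0) = (-6 + 3*(-2)) + 16*0³ = (-6 - 6) + 16*0 = -12 + 0 = -12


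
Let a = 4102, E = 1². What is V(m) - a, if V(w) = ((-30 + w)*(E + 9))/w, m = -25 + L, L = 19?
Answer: -4042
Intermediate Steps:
E = 1
m = -6 (m = -25 + 19 = -6)
V(w) = (-300 + 10*w)/w (V(w) = ((-30 + w)*(1 + 9))/w = ((-30 + w)*10)/w = (-300 + 10*w)/w)
V(m) - a = (10 - 300/(-6)) - 1*4102 = (10 - 300*(-⅙)) - 4102 = (10 + 50) - 4102 = 60 - 4102 = -4042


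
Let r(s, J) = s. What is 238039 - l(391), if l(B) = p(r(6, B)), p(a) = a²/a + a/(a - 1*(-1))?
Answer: 1666225/7 ≈ 2.3803e+5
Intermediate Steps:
p(a) = a + a/(1 + a) (p(a) = a + a/(a + 1) = a + a/(1 + a))
l(B) = 48/7 (l(B) = 6*(2 + 6)/(1 + 6) = 6*8/7 = 6*(⅐)*8 = 48/7)
238039 - l(391) = 238039 - 1*48/7 = 238039 - 48/7 = 1666225/7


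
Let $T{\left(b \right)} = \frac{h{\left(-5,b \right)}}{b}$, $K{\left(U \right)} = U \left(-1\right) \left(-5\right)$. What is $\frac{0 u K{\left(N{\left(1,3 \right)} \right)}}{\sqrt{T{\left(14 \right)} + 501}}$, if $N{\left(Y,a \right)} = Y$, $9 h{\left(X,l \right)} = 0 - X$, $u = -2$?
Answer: $0$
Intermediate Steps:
$h{\left(X,l \right)} = - \frac{X}{9}$ ($h{\left(X,l \right)} = \frac{0 - X}{9} = \frac{\left(-1\right) X}{9} = - \frac{X}{9}$)
$K{\left(U \right)} = 5 U$ ($K{\left(U \right)} = - U \left(-5\right) = 5 U$)
$T{\left(b \right)} = \frac{5}{9 b}$ ($T{\left(b \right)} = \frac{\left(- \frac{1}{9}\right) \left(-5\right)}{b} = \frac{5}{9 b}$)
$\frac{0 u K{\left(N{\left(1,3 \right)} \right)}}{\sqrt{T{\left(14 \right)} + 501}} = \frac{0 \left(-2\right) 5 \cdot 1}{\sqrt{\frac{5}{9 \cdot 14} + 501}} = \frac{0 \cdot 5}{\sqrt{\frac{5}{9} \cdot \frac{1}{14} + 501}} = \frac{0}{\sqrt{\frac{5}{126} + 501}} = \frac{0}{\sqrt{\frac{63131}{126}}} = \frac{0}{\frac{1}{42} \sqrt{883834}} = 0 \frac{3 \sqrt{883834}}{63131} = 0$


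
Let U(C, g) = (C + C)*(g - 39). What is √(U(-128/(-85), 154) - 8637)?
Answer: I*√2395997/17 ≈ 91.053*I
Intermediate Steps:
U(C, g) = 2*C*(-39 + g) (U(C, g) = (2*C)*(-39 + g) = 2*C*(-39 + g))
√(U(-128/(-85), 154) - 8637) = √(2*(-128/(-85))*(-39 + 154) - 8637) = √(2*(-128*(-1/85))*115 - 8637) = √(2*(128/85)*115 - 8637) = √(5888/17 - 8637) = √(-140941/17) = I*√2395997/17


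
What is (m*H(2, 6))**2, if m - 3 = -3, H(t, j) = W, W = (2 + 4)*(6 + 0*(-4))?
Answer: 0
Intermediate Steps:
W = 36 (W = 6*(6 + 0) = 6*6 = 36)
H(t, j) = 36
m = 0 (m = 3 - 3 = 0)
(m*H(2, 6))**2 = (0*36)**2 = 0**2 = 0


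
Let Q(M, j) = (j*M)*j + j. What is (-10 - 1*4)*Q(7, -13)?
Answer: -16380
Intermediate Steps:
Q(M, j) = j + M*j² (Q(M, j) = (M*j)*j + j = M*j² + j = j + M*j²)
(-10 - 1*4)*Q(7, -13) = (-10 - 1*4)*(-13*(1 + 7*(-13))) = (-10 - 4)*(-13*(1 - 91)) = -(-182)*(-90) = -14*1170 = -16380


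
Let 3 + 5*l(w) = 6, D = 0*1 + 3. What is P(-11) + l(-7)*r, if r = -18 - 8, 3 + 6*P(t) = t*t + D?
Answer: 137/30 ≈ 4.5667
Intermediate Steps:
D = 3 (D = 0 + 3 = 3)
P(t) = t²/6 (P(t) = -½ + (t*t + 3)/6 = -½ + (t² + 3)/6 = -½ + (3 + t²)/6 = -½ + (½ + t²/6) = t²/6)
r = -26
l(w) = ⅗ (l(w) = -⅗ + (⅕)*6 = -⅗ + 6/5 = ⅗)
P(-11) + l(-7)*r = (⅙)*(-11)² + (⅗)*(-26) = (⅙)*121 - 78/5 = 121/6 - 78/5 = 137/30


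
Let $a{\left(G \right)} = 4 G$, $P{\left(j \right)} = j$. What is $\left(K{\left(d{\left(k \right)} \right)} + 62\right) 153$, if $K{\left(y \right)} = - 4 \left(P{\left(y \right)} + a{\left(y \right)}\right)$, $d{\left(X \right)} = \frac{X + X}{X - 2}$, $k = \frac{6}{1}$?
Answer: $306$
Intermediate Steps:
$k = 6$ ($k = 6 \cdot 1 = 6$)
$d{\left(X \right)} = \frac{2 X}{-2 + X}$
$K{\left(y \right)} = - 20 y$ ($K{\left(y \right)} = - 4 \left(y + 4 y\right) = - 4 \cdot 5 y = - 20 y$)
$\left(K{\left(d{\left(k \right)} \right)} + 62\right) 153 = \left(- 20 \cdot 2 \cdot 6 \frac{1}{-2 + 6} + 62\right) 153 = \left(- 20 \cdot 2 \cdot 6 \cdot \frac{1}{4} + 62\right) 153 = \left(\left(-20\right) 3 + 62\right) 153 = \left(-60 + 62\right) 153 = 2 \cdot 153 = 306$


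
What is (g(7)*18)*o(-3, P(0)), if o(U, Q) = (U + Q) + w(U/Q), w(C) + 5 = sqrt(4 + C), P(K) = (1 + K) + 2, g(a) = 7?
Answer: -630 + 126*sqrt(3) ≈ -411.76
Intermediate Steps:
P(K) = 3 + K
w(C) = -5 + sqrt(4 + C)
o(U, Q) = -5 + Q + U + sqrt(4 + U/Q) (o(U, Q) = (U + Q) + (-5 + sqrt(4 + U/Q)) = (Q + U) + (-5 + sqrt(4 + U/Q)) = -5 + Q + U + sqrt(4 + U/Q))
(g(7)*18)*o(-3, P(0)) = (7*18)*(-5 + (3 + 0) - 3 + sqrt(4 - 3/(3 + 0))) = 126*(-5 + 3 - 3 + sqrt(4 - 3/3)) = 126*(-5 + 3 - 3 + sqrt(4 - 3*1/3)) = 126*(-5 + 3 - 3 + sqrt(4 - 1)) = 126*(-5 + 3 - 3 + sqrt(3)) = 126*(-5 + sqrt(3)) = -630 + 126*sqrt(3)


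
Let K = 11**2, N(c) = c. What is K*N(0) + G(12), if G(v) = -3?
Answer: -3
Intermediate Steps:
K = 121
K*N(0) + G(12) = 121*0 - 3 = 0 - 3 = -3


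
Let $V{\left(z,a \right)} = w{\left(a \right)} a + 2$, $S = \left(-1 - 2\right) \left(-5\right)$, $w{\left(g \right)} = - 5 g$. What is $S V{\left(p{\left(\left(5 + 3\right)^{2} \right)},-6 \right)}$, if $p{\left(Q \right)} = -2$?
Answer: $-2670$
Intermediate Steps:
$S = 15$ ($S = \left(-3\right) \left(-5\right) = 15$)
$V{\left(z,a \right)} = 2 - 5 a^{2}$ ($V{\left(z,a \right)} = - 5 a a + 2 = - 5 a^{2} + 2 = 2 - 5 a^{2}$)
$S V{\left(p{\left(\left(5 + 3\right)^{2} \right)},-6 \right)} = 15 \left(2 - 5 \left(-6\right)^{2}\right) = 15 \left(2 - 180\right) = 15 \left(-178\right) = -2670$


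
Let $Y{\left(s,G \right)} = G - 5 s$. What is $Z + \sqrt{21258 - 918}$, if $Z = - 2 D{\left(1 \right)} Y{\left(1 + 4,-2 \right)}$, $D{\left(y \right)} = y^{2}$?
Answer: $54 + 6 \sqrt{565} \approx 196.62$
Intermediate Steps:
$Z = 54$ ($Z = - 2 \cdot 1^{2} \left(-2 - 5 \left(1 + 4\right)\right) = \left(-2\right) 1 \left(-2 - 25\right) = - 2 \left(-2 - 25\right) = \left(-2\right) \left(-27\right) = 54$)
$Z + \sqrt{21258 - 918} = 54 + \sqrt{21258 - 918} = 54 + \sqrt{20340} = 54 + 6 \sqrt{565}$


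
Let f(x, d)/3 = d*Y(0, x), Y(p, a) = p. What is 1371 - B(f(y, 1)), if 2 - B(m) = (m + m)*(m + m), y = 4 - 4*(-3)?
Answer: 1369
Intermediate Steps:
y = 16 (y = 4 + 12 = 16)
f(x, d) = 0 (f(x, d) = 3*(d*0) = 3*0 = 0)
B(m) = 2 - 4*m**2 (B(m) = 2 - (m + m)*(m + m) = 2 - 2*m*2*m = 2 - 4*m**2)
1371 - B(f(y, 1)) = 1371 - (2 - 4*0**2) = 1371 - (2 - 4*0) = 1371 - (2 + 0) = 1371 - 1*2 = 1371 - 2 = 1369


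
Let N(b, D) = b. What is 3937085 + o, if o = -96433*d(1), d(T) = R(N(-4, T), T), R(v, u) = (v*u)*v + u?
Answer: 2297724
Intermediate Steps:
R(v, u) = u + u*v**2 (R(v, u) = (u*v)*v + u = u*v**2 + u = u + u*v**2)
d(T) = 17*T (d(T) = T*(1 + (-4)**2) = T*(1 + 16) = T*17 = 17*T)
o = -1639361 ≈ -1.6394e+6
3937085 + o = 3937085 - 1639361 = 2297724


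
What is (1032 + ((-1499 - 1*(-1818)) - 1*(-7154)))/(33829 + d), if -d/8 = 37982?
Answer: -315/10001 ≈ -0.031497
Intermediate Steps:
d = -303856 (d = -8*37982 = -303856)
(1032 + ((-1499 - 1*(-1818)) - 1*(-7154)))/(33829 + d) = (1032 + ((-1499 - 1*(-1818)) - 1*(-7154)))/(33829 - 303856) = (1032 + ((-1499 + 1818) + 7154))/(-270027) = (1032 + (319 + 7154))*(-1/270027) = (1032 + 7473)*(-1/270027) = 8505*(-1/270027) = -315/10001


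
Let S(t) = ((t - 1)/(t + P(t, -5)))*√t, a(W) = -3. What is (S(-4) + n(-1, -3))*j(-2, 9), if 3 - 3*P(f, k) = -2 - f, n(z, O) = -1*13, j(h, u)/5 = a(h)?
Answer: 195 - 450*I/11 ≈ 195.0 - 40.909*I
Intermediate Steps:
j(h, u) = -15 (j(h, u) = 5*(-3) = -15)
n(z, O) = -13
P(f, k) = 5/3 + f/3 (P(f, k) = 1 - (-2 - f)/3 = 1 + (⅔ + f/3) = 5/3 + f/3)
S(t) = √t*(-1 + t)/(5/3 + 4*t/3) (S(t) = ((t - 1)/(t + (5/3 + t/3)))*√t = ((-1 + t)/(5/3 + 4*t/3))*√t = √t*(-1 + t)/(5/3 + 4*t/3))
(S(-4) + n(-1, -3))*j(-2, 9) = (3*√(-4)*(-1 - 4)/(5 + 4*(-4)) - 13)*(-15) = (3*(2*I)*(-5)/(5 - 16) - 13)*(-15) = (3*(2*I)*(-5)/(-11) - 13)*(-15) = (3*(2*I)*(-1/11)*(-5) - 13)*(-15) = (30*I/11 - 13)*(-15) = (-13 + 30*I/11)*(-15) = 195 - 450*I/11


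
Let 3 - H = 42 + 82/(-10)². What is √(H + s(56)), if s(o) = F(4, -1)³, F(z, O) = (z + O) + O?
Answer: I*√3182/10 ≈ 5.6409*I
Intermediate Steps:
F(z, O) = z + 2*O (F(z, O) = (O + z) + O = z + 2*O)
s(o) = 8 (s(o) = (4 + 2*(-1))³ = (4 - 2)³ = 2³ = 8)
H = -1991/50 (H = 3 - (42 + 82/(-10)²) = 3 - (42 + 82/100) = 3 - (42 + (1/100)*82) = 3 - (42 + 41/50) = 3 - 1*2141/50 = 3 - 2141/50 = -1991/50 ≈ -39.820)
√(H + s(56)) = √(-1991/50 + 8) = √(-1591/50) = I*√3182/10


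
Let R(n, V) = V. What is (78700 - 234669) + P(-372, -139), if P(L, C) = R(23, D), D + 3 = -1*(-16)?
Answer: -155956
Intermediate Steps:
D = 13 (D = -3 - 1*(-16) = -3 + 16 = 13)
P(L, C) = 13
(78700 - 234669) + P(-372, -139) = (78700 - 234669) + 13 = -155969 + 13 = -155956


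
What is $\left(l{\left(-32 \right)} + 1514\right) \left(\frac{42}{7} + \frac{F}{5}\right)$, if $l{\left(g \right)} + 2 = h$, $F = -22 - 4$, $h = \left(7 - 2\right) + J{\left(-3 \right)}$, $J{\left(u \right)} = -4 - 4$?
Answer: $\frac{6036}{5} \approx 1207.2$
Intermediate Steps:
$J{\left(u \right)} = -8$
$h = -3$ ($h = \left(7 - 2\right) - 8 = 5 - 8 = -3$)
$F = -26$ ($F = -22 - 4 = -26$)
$l{\left(g \right)} = -5$ ($l{\left(g \right)} = -2 - 3 = -5$)
$\left(l{\left(-32 \right)} + 1514\right) \left(\frac{42}{7} + \frac{F}{5}\right) = \left(-5 + 1514\right) \left(\frac{42}{7} - \frac{26}{5}\right) = 1509 \left(42 \cdot \frac{1}{7} - \frac{26}{5}\right) = 1509 \left(6 - \frac{26}{5}\right) = 1509 \cdot \frac{4}{5} = \frac{6036}{5}$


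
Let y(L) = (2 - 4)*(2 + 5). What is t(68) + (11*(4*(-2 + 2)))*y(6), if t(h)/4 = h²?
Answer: 18496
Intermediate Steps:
t(h) = 4*h²
y(L) = -14 (y(L) = -2*7 = -14)
t(68) + (11*(4*(-2 + 2)))*y(6) = 4*68² + (11*(4*(-2 + 2)))*(-14) = 4*4624 + (11*(4*0))*(-14) = 18496 + (11*0)*(-14) = 18496 + 0*(-14) = 18496 + 0 = 18496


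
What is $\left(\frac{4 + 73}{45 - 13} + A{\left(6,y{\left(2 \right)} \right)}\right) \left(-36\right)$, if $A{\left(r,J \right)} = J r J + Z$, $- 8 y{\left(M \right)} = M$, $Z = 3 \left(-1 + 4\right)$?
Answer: $- \frac{3393}{8} \approx -424.13$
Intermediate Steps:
$Z = 9$ ($Z = 3 \cdot 3 = 9$)
$y{\left(M \right)} = - \frac{M}{8}$
$A{\left(r,J \right)} = 9 + r J^{2}$ ($A{\left(r,J \right)} = J r J + 9 = r J^{2} + 9 = 9 + r J^{2}$)
$\left(\frac{4 + 73}{45 - 13} + A{\left(6,y{\left(2 \right)} \right)}\right) \left(-36\right) = \left(\frac{4 + 73}{45 - 13} + \left(9 + 6 \left(\left(- \frac{1}{8}\right) 2\right)^{2}\right)\right) \left(-36\right) = \left(\frac{77}{32} + \left(9 + 6 \left(- \frac{1}{4}\right)^{2}\right)\right) \left(-36\right) = \left(77 \cdot \frac{1}{32} + \left(9 + 6 \cdot \frac{1}{16}\right)\right) \left(-36\right) = \left(\frac{77}{32} + \left(9 + \frac{3}{8}\right)\right) \left(-36\right) = \left(\frac{77}{32} + \frac{75}{8}\right) \left(-36\right) = \frac{377}{32} \left(-36\right) = - \frac{3393}{8}$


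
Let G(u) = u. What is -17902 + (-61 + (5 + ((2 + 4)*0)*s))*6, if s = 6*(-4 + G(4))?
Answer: -18238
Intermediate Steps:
s = 0 (s = 6*(-4 + 4) = 6*0 = 0)
-17902 + (-61 + (5 + ((2 + 4)*0)*s))*6 = -17902 + (-61 + (5 + ((2 + 4)*0)*0))*6 = -17902 + (-61 + (5 + (6*0)*0))*6 = -17902 + (-61 + (5 + 0*0))*6 = -17902 + (-61 + (5 + 0))*6 = -17902 + (-61 + 5)*6 = -17902 - 56*6 = -17902 - 336 = -18238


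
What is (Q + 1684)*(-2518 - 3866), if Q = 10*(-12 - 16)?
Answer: -8963136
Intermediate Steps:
Q = -280 (Q = 10*(-28) = -280)
(Q + 1684)*(-2518 - 3866) = (-280 + 1684)*(-2518 - 3866) = 1404*(-6384) = -8963136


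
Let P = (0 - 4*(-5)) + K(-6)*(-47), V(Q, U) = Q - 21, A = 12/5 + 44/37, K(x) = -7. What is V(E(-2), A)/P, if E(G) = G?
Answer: -23/349 ≈ -0.065903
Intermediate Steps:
A = 664/185 (A = 12*(⅕) + 44*(1/37) = 12/5 + 44/37 = 664/185 ≈ 3.5892)
V(Q, U) = -21 + Q
P = 349 (P = (0 - 4*(-5)) - 7*(-47) = (0 + 20) + 329 = 20 + 329 = 349)
V(E(-2), A)/P = (-21 - 2)/349 = -23*1/349 = -23/349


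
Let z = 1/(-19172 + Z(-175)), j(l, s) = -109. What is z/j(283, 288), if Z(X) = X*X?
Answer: -1/1248377 ≈ -8.0104e-7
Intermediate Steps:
Z(X) = X**2
z = 1/11453 (z = 1/(-19172 + (-175)**2) = 1/(-19172 + 30625) = 1/11453 ≈ 8.7313e-5)
z/j(283, 288) = (1/11453)/(-109) = (1/11453)*(-1/109) = -1/1248377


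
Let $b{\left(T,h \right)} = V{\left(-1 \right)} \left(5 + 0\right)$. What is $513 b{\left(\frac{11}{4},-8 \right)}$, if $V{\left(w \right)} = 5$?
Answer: $12825$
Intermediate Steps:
$b{\left(T,h \right)} = 25$ ($b{\left(T,h \right)} = 5 \left(5 + 0\right) = 5 \cdot 5 = 25$)
$513 b{\left(\frac{11}{4},-8 \right)} = 513 \cdot 25 = 12825$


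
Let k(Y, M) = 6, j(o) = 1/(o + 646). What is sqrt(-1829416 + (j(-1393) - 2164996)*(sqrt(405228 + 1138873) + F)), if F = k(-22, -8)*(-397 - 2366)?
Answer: sqrt(2225183295714246 - 134231917079*sqrt(1544101))/249 ≈ 1.8221e+5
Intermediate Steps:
j(o) = 1/(646 + o)
F = -16578 (F = 6*(-397 - 2366) = 6*(-2763) = -16578)
sqrt(-1829416 + (j(-1393) - 2164996)*(sqrt(405228 + 1138873) + F)) = sqrt(-1829416 + (1/(646 - 1393) - 2164996)*(sqrt(405228 + 1138873) - 16578)) = sqrt(-1829416 + (1/(-747) - 2164996)*(sqrt(1544101) - 16578)) = sqrt(-1829416 + (-1/747 - 2164996)*(-16578 + sqrt(1544101))) = sqrt(-1829416 - 1617252013*(-16578 + sqrt(1544101))/747) = sqrt(-1829416 + (2978978207946/83 - 1617252013*sqrt(1544101)/747)) = sqrt(2978826366418/83 - 1617252013*sqrt(1544101)/747)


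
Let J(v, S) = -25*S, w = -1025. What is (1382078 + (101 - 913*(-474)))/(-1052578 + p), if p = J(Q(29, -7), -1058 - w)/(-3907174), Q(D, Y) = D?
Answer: -7091290286734/4112605395397 ≈ -1.7243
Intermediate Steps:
p = -825/3907174 (p = -25*(-1058 - 1*(-1025))/(-3907174) = -25*(-1058 + 1025)*(-1/3907174) = -25*(-33)*(-1/3907174) = 825*(-1/3907174) = -825/3907174 ≈ -0.00021115)
(1382078 + (101 - 913*(-474)))/(-1052578 + p) = (1382078 + (101 - 913*(-474)))/(-1052578 - 825/3907174) = (1382078 + (101 + 432762))/(-4112605395397/3907174) = (1382078 + 432863)*(-3907174/4112605395397) = 1814941*(-3907174/4112605395397) = -7091290286734/4112605395397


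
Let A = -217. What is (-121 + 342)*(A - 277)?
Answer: -109174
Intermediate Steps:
(-121 + 342)*(A - 277) = (-121 + 342)*(-217 - 277) = 221*(-494) = -109174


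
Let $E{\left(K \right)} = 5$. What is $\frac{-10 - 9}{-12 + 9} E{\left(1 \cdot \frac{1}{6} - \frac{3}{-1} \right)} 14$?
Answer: $\frac{1330}{3} \approx 443.33$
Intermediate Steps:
$\frac{-10 - 9}{-12 + 9} E{\left(1 \cdot \frac{1}{6} - \frac{3}{-1} \right)} 14 = \frac{-10 - 9}{-12 + 9} \cdot 5 \cdot 14 = - \frac{19}{-3} \cdot 5 \cdot 14 = \left(-19\right) \left(- \frac{1}{3}\right) 5 \cdot 14 = \frac{19}{3} \cdot 5 \cdot 14 = \frac{95}{3} \cdot 14 = \frac{1330}{3}$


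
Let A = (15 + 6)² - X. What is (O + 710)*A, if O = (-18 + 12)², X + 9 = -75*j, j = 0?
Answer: 335700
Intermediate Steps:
X = -9 (X = -9 - 75*0 = -9 + 0 = -9)
O = 36 (O = (-6)² = 36)
A = 450 (A = (15 + 6)² - 1*(-9) = 21² + 9 = 441 + 9 = 450)
(O + 710)*A = (36 + 710)*450 = 746*450 = 335700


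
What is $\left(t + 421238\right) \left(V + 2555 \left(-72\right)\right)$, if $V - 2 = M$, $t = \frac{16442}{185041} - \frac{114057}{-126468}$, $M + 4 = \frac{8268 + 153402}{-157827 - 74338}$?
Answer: $- \frac{2339005217449174937035210}{30183726749289} \approx -7.7492 \cdot 10^{10}$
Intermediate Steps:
$M = - \frac{218066}{46433}$ ($M = -4 + \frac{8268 + 153402}{-157827 - 74338} = -4 + \frac{161670}{-232165} = -4 + 161670 \left(- \frac{1}{232165}\right) = -4 - \frac{32334}{46433} = - \frac{218066}{46433} \approx -4.6964$)
$t = \frac{2576067577}{2600196132}$ ($t = 16442 \cdot \frac{1}{185041} - - \frac{12673}{14052} = \frac{16442}{185041} + \frac{12673}{14052} = \frac{2576067577}{2600196132} \approx 0.99072$)
$V = - \frac{125200}{46433}$ ($V = 2 - \frac{218066}{46433} = - \frac{125200}{46433} \approx -2.6964$)
$\left(t + 421238\right) \left(V + 2555 \left(-72\right)\right) = \left(\frac{2576067577}{2600196132} + 421238\right) \left(- \frac{125200}{46433} + 2555 \left(-72\right)\right) = \frac{1095303994318993 \left(- \frac{125200}{46433} - 183960\right)}{2600196132} = \frac{1095303994318993}{2600196132} \left(- \frac{8541939880}{46433}\right) = - \frac{2339005217449174937035210}{30183726749289}$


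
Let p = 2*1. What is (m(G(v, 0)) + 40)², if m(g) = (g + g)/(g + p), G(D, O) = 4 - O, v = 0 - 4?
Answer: 15376/9 ≈ 1708.4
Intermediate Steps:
v = -4
p = 2
m(g) = 2*g/(2 + g) (m(g) = (g + g)/(g + 2) = (2*g)/(2 + g) = 2*g/(2 + g))
(m(G(v, 0)) + 40)² = (2*(4 - 1*0)/(2 + (4 - 1*0)) + 40)² = (2*(4 + 0)/(2 + (4 + 0)) + 40)² = (2*4/(2 + 4) + 40)² = (2*4/6 + 40)² = (2*4*(⅙) + 40)² = (4/3 + 40)² = (124/3)² = 15376/9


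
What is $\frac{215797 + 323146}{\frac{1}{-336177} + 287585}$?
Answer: $\frac{181180240911}{96679462544} \approx 1.874$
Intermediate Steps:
$\frac{215797 + 323146}{\frac{1}{-336177} + 287585} = \frac{538943}{- \frac{1}{336177} + 287585} = \frac{538943}{\frac{96679462544}{336177}} = 538943 \cdot \frac{336177}{96679462544} = \frac{181180240911}{96679462544}$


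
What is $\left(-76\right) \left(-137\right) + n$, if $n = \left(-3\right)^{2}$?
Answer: $10421$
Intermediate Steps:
$n = 9$
$\left(-76\right) \left(-137\right) + n = \left(-76\right) \left(-137\right) + 9 = 10412 + 9 = 10421$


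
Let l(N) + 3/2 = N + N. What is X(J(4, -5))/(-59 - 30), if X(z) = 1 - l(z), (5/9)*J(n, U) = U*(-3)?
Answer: 103/178 ≈ 0.57865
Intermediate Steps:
J(n, U) = -27*U/5 (J(n, U) = 9*(U*(-3))/5 = 9*(-3*U)/5 = -27*U/5)
l(N) = -3/2 + 2*N (l(N) = -3/2 + (N + N) = -3/2 + 2*N)
X(z) = 5/2 - 2*z (X(z) = 1 - (-3/2 + 2*z) = 1 + (3/2 - 2*z) = 5/2 - 2*z)
X(J(4, -5))/(-59 - 30) = (5/2 - (-54)*(-5)/5)/(-59 - 30) = (5/2 - 2*27)/(-89) = -(5/2 - 54)/89 = -1/89*(-103/2) = 103/178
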